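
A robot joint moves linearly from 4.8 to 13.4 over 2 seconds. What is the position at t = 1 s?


s = t/T = 1/2 = 0.5
p(t) = p0 + (pf-p0)*s
= 4.8 + (13.4 - 4.8) * 0.5
= 9.1


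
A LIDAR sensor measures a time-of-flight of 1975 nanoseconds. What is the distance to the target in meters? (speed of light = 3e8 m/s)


tof = 1975 ns = 1.975e-06 s
dist = c * tof / 2
= 3e8 * 1.975e-06 / 2
= 296.25 m


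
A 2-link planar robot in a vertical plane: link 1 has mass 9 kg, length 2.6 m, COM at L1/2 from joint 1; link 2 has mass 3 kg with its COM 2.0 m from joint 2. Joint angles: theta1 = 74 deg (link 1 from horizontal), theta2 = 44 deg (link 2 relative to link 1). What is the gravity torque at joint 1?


Horizontal distance from joint 1 to link-1 COM:
  x_c1 = (L1/2)*cos(t1) = 1.3 * 0.2756 = 0.3583 m
Horizontal distance from joint 1 to link-2 COM:
  x_c2 = L1*cos(t1) + Lc2*cos(t1+t2)
       = 2.6*0.2756 + 2.0*-0.4695 = -0.2223 m
tau1 = m1*g*x_c1 + m2*g*x_c2
     = 9*9.81*0.3583 + 3*9.81*-0.2223
     = 31.6368 + -6.5419
     = 25.095 Nm


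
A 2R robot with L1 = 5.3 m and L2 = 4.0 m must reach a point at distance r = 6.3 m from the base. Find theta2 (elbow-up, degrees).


cos(theta2) = (r^2 - L1^2 - L2^2) / (2*L1*L2)
cos(theta2) = (39.69 - 28.09 - 16.0) / 42.4
cos(theta2) = -0.103774
theta2 = 95.9565 degrees


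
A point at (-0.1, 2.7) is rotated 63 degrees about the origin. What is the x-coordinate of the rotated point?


x' = x*cos(theta) - y*sin(theta)
cos(63 deg) = 0.454, sin(63 deg) = 0.891
x' = -0.1 * 0.454 - 2.7 * 0.891
= -0.0454 - 2.4057
= -2.4511


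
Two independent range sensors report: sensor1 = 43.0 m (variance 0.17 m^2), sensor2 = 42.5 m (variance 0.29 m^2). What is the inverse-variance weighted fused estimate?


w1 = (1/var1) / (1/var1 + 1/var2)
   = 5.8824 / (5.8824 + 3.4483) = 0.6304
w2 = 1 - w1 = 0.3696
fused = w1*s1 + w2*s2 = 27.1087 + 15.7065
= 42.8152 m


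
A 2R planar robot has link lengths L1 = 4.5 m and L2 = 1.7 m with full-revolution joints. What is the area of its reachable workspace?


r_max = L1 + L2 = 6.2 m
r_min = |L1 - L2| = 2.8 m
Area = pi*(r_max^2 - r_min^2)
= pi*(38.44 - 7.84)
= pi * 30.6
= 96.1327 m^2


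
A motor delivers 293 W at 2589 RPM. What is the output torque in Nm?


omega = 2589 * 2*pi/60 = 271.1194 rad/s
tau = P / omega = 293 / 271.1194
= 1.0807 Nm


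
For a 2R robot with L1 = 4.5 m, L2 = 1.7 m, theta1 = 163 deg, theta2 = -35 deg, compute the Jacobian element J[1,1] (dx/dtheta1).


J[1,1] = -L1*sin(t1) - L2*sin(t1+t2)
= -4.5*sin(163) - 1.7*sin(128)
= -2.6553


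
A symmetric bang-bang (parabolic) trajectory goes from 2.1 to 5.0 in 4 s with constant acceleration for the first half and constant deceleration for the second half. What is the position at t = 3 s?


Symmetric rest-to-rest: each phase covers (pf-p0)/2 in time T/2. 0.5*a*(T/2)^2 = (pf-p0)/2 => a = 4*(pf-p0)/T^2
a = 4*(5.0-2.1)/4^2 = 0.725
t = 3 is in the deceleration phase (t > T/2).
p = pf - 0.5*a*(T-t)^2 = 5.0 - 0.5*0.725*1^2
= 4.6375


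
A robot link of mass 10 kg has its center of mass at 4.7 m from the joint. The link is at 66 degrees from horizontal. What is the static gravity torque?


tau = m*g*L*cos(angle)
= 10 * 9.81 * 4.7 * cos(66 deg)
= 10 * 9.81 * 4.7 * 0.4067
= 187.5341 Nm


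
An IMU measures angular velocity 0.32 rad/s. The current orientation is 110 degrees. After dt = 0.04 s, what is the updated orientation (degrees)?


delta_theta = w * dt = 0.32 * 0.04 = 0.0128 rad
= 0.7334 deg
theta_new = 110 + 0.7334 = 110.7334 deg


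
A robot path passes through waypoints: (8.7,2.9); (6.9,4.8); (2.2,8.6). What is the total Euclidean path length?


Segment lengths:
  seg1 = sqrt((-1.8)^2 + (1.9)^2) = 2.6173
  seg2 = sqrt((-4.7)^2 + (3.8)^2) = 6.044
Total = 8.6613


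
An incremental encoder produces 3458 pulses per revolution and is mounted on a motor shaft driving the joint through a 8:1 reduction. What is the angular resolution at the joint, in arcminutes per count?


counts per rev = 3458
effective counts at joint = 3458 * 8 = 27664
resolution = 360*60 / 27664
= 0.7808 arcmin/count


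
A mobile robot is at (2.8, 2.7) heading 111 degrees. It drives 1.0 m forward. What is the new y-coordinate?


y_new = y0 + d*sin(theta)
= 2.7 + 1.0*sin(111)
= 2.7 + 0.9336
= 3.6336


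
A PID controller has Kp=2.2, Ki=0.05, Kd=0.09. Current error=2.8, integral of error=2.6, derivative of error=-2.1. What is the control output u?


u = Kp*e + Ki*int(e) + Kd*de/dt
= 2.2*2.8 + 0.05*2.6 + 0.09*(-2.1)
= 6.16 + 0.13 + -0.189
= 6.101


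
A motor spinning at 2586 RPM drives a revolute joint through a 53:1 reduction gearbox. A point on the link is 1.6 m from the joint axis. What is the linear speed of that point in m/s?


omega_motor = 2586 * 2*pi/60 = 270.8053 rad/s
omega_joint = omega_motor / 53 = 5.1095 rad/s
v = omega_joint * r = 5.1095 * 1.6
= 8.1753 m/s


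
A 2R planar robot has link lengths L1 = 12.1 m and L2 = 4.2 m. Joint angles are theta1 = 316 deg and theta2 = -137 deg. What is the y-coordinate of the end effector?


Convert angles to radians: theta1 = 5.5152, theta2 = -2.3911
y = L1*sin(theta1) + L2*sin(theta1+theta2)
y = -8.4054 + 0.0733
y = -8.3321


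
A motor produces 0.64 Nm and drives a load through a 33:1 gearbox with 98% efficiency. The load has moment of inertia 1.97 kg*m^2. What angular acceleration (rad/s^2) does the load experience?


tau_out = tau_motor * N * eta
= 0.64 * 33 * 0.98 = 20.6976 Nm
alpha = tau_out / I = 20.6976 / 1.97
= 10.5064 rad/s^2


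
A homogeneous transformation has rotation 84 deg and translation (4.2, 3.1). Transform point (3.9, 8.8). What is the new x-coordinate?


x' = cos(theta)*px - sin(theta)*py + tx
= 0.1045*3.9 - 0.9945*8.8 + 4.2
= -4.1441


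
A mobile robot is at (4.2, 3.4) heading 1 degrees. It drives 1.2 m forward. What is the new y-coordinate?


y_new = y0 + d*sin(theta)
= 3.4 + 1.2*sin(1)
= 3.4 + 0.0209
= 3.4209


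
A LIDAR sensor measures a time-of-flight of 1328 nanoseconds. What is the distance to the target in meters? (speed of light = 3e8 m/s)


tof = 1328 ns = 1.328e-06 s
dist = c * tof / 2
= 3e8 * 1.328e-06 / 2
= 199.2 m


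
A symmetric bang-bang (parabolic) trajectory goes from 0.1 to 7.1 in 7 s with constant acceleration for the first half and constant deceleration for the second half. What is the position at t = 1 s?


Symmetric rest-to-rest: each phase covers (pf-p0)/2 in time T/2. 0.5*a*(T/2)^2 = (pf-p0)/2 => a = 4*(pf-p0)/T^2
a = 4*(7.1-0.1)/7^2 = 0.5714
t = 1 is in the acceleration phase (t <= T/2).
p = p0 + 0.5*a*t^2 = 0.1 + 0.5*0.5714*1^2
= 0.3857


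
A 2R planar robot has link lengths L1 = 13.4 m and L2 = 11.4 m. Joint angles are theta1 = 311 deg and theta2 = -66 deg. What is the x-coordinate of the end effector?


Convert angles to radians: theta1 = 5.428, theta2 = -1.1519
x = L1*cos(theta1) + L2*cos(theta1+theta2)
x = 8.7912 + -4.8178
x = 3.9733


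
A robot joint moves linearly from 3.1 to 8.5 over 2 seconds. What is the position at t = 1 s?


s = t/T = 1/2 = 0.5
p(t) = p0 + (pf-p0)*s
= 3.1 + (8.5 - 3.1) * 0.5
= 5.8


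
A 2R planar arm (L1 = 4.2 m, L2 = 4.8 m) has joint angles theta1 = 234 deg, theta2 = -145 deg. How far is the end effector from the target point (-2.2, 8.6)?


End effector via forward kinematics:
x = L1*cos(t1) + L2*cos(t1+t2) = -2.3849
y = L1*sin(t1) + L2*sin(t1+t2) = 1.4014
Distance to target:
d = sqrt((-2.2 - -2.3849)^2 + (8.6 - 1.4014)^2)
= sqrt(0.0342 + 51.8199)
= 7.201 m


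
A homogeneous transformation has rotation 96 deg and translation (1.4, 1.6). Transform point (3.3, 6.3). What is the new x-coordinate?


x' = cos(theta)*px - sin(theta)*py + tx
= -0.1045*3.3 - 0.9945*6.3 + 1.4
= -5.2104


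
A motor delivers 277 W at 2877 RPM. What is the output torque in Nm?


omega = 2877 * 2*pi/60 = 301.2787 rad/s
tau = P / omega = 277 / 301.2787
= 0.9194 Nm


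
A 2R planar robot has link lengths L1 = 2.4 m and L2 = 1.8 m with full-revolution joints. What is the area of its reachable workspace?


r_max = L1 + L2 = 4.2 m
r_min = |L1 - L2| = 0.6 m
Area = pi*(r_max^2 - r_min^2)
= pi*(17.64 - 0.36)
= pi * 17.28
= 54.2867 m^2


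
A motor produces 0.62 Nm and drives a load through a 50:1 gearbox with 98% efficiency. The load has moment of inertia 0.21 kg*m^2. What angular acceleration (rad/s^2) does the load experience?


tau_out = tau_motor * N * eta
= 0.62 * 50 * 0.98 = 30.38 Nm
alpha = tau_out / I = 30.38 / 0.21
= 144.6667 rad/s^2


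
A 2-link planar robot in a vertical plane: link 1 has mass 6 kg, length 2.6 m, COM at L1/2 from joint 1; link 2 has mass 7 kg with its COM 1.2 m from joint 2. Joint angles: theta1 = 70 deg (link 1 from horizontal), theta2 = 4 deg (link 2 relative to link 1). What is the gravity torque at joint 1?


Horizontal distance from joint 1 to link-1 COM:
  x_c1 = (L1/2)*cos(t1) = 1.3 * 0.342 = 0.4446 m
Horizontal distance from joint 1 to link-2 COM:
  x_c2 = L1*cos(t1) + Lc2*cos(t1+t2)
       = 2.6*0.342 + 1.2*0.2756 = 1.22 m
tau1 = m1*g*x_c1 + m2*g*x_c2
     = 6*9.81*0.4446 + 7*9.81*1.22
     = 26.1707 + 83.7786
     = 109.9493 Nm


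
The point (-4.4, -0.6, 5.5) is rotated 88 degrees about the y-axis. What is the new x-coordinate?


Rotation about y-axis: x' = x*cos(theta) + z*sin(theta)
= -4.4 * 0.0349 + 5.5 * 0.9994
= 5.3431


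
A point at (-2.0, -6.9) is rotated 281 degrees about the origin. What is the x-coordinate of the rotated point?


x' = x*cos(theta) - y*sin(theta)
cos(281 deg) = 0.1908, sin(281 deg) = -0.9816
x' = -2.0 * 0.1908 - -6.9 * -0.9816
= -0.3816 - 6.7732
= -7.1548


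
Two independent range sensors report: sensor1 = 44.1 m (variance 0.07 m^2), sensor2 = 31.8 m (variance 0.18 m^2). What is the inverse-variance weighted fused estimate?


w1 = (1/var1) / (1/var1 + 1/var2)
   = 14.2857 / (14.2857 + 5.5556) = 0.72
w2 = 1 - w1 = 0.28
fused = w1*s1 + w2*s2 = 31.752 + 8.904
= 40.656 m


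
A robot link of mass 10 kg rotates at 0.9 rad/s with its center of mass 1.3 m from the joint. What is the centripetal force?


F = m * omega^2 * r
= 10 * 0.9^2 * 1.3
= 10 * 0.81 * 1.3
= 10.53 N


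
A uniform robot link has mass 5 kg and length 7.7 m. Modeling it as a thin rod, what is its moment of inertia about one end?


I = (1/3) * m * L^2
= (1/3) * 5 * 7.7^2
= 0.333333 * 5 * 59.29
= 98.8167 kg*m^2


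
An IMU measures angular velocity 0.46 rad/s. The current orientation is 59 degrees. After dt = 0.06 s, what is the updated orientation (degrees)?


delta_theta = w * dt = 0.46 * 0.06 = 0.0276 rad
= 1.5814 deg
theta_new = 59 + 1.5814 = 60.5814 deg


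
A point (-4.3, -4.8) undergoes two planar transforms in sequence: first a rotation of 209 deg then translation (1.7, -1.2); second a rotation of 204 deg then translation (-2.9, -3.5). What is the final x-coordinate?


After transform 1:
x1 = cos(209)*-4.3 - sin(209)*-4.8 + 1.7 = 3.1338
y1 = sin(209)*-4.3 + cos(209)*-4.8 + -1.2 = 5.0829
After transform 2:
x2 = cos(204)*3.1338 - sin(204)*5.0829 + -2.9
= -3.6955


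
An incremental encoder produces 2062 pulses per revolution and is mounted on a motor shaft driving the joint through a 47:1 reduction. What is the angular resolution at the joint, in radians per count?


counts per rev = 2062
effective counts at joint = 2062 * 47 = 96914
resolution = 2*pi / 96914
= 6.4833e-05 rad/count


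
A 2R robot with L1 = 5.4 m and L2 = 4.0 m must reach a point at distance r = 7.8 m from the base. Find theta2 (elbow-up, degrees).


cos(theta2) = (r^2 - L1^2 - L2^2) / (2*L1*L2)
cos(theta2) = (60.84 - 29.16 - 16.0) / 43.2
cos(theta2) = 0.362963
theta2 = 68.7177 degrees


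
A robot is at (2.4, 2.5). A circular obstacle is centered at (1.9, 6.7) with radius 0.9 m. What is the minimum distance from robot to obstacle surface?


center_dist = sqrt((2.4-1.9)^2 + (2.5-6.7)^2)
= sqrt(0.25 + 17.64)
= 4.2297
min_dist = center_dist - radius = 4.2297 - 0.9 = 3.3297 m


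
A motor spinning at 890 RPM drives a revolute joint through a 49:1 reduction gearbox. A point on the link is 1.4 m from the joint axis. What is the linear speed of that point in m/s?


omega_motor = 890 * 2*pi/60 = 93.2006 rad/s
omega_joint = omega_motor / 49 = 1.9021 rad/s
v = omega_joint * r = 1.9021 * 1.4
= 2.6629 m/s


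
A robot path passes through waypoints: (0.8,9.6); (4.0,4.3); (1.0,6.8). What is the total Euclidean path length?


Segment lengths:
  seg1 = sqrt((3.2)^2 + (-5.3)^2) = 6.1911
  seg2 = sqrt((-3.0)^2 + (2.5)^2) = 3.9051
Total = 10.0962


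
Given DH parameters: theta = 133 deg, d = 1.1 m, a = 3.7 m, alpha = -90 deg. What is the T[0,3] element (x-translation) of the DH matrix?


T[0,3] = a * cos(theta)
= 3.7 * cos(133 deg)
= 3.7 * -0.682
= -2.5234


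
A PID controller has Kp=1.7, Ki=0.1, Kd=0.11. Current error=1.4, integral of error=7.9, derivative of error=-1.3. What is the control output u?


u = Kp*e + Ki*int(e) + Kd*de/dt
= 1.7*1.4 + 0.1*7.9 + 0.11*(-1.3)
= 2.38 + 0.79 + -0.143
= 3.027


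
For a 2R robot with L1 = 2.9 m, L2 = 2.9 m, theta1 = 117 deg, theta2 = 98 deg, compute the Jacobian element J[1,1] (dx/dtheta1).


J[1,1] = -L1*sin(t1) - L2*sin(t1+t2)
= -2.9*sin(117) - 2.9*sin(215)
= -0.9205


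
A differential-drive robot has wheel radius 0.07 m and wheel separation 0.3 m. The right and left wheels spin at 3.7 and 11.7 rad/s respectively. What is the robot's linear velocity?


vR = r*wR = 0.07*3.7 = 0.259 m/s
vL = r*wL = 0.07*11.7 = 0.819 m/s
v = (vR+vL)/2 = 0.539 m/s
omega = (vR-vL)/L = -1.8667 rad/s
linear velocity = 0.539 m/s


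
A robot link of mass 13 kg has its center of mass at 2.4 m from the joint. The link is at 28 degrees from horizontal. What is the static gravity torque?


tau = m*g*L*cos(angle)
= 13 * 9.81 * 2.4 * cos(28 deg)
= 13 * 9.81 * 2.4 * 0.8829
= 270.2455 Nm


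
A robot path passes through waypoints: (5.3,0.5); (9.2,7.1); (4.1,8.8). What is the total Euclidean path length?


Segment lengths:
  seg1 = sqrt((3.9)^2 + (6.6)^2) = 7.6662
  seg2 = sqrt((-5.1)^2 + (1.7)^2) = 5.3759
Total = 13.042


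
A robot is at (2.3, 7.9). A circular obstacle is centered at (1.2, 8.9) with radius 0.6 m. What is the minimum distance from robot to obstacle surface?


center_dist = sqrt((2.3-1.2)^2 + (7.9-8.9)^2)
= sqrt(1.21 + 1.0)
= 1.4866
min_dist = center_dist - radius = 1.4866 - 0.6 = 0.8866 m


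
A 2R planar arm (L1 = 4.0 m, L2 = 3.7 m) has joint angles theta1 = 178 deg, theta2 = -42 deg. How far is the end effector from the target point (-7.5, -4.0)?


End effector via forward kinematics:
x = L1*cos(t1) + L2*cos(t1+t2) = -6.6591
y = L1*sin(t1) + L2*sin(t1+t2) = 2.7098
Distance to target:
d = sqrt((-7.5 - -6.6591)^2 + (-4.0 - 2.7098)^2)
= sqrt(0.7071 + 45.0219)
= 6.7623 m


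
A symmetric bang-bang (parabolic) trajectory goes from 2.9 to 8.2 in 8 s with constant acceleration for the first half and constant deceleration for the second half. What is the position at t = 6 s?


Symmetric rest-to-rest: each phase covers (pf-p0)/2 in time T/2. 0.5*a*(T/2)^2 = (pf-p0)/2 => a = 4*(pf-p0)/T^2
a = 4*(8.2-2.9)/8^2 = 0.3312
t = 6 is in the deceleration phase (t > T/2).
p = pf - 0.5*a*(T-t)^2 = 8.2 - 0.5*0.3312*2^2
= 7.5375


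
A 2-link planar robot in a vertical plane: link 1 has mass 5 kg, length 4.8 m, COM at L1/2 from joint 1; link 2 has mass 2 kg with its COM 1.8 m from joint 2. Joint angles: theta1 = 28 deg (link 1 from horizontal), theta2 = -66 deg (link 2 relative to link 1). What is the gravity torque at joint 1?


Horizontal distance from joint 1 to link-1 COM:
  x_c1 = (L1/2)*cos(t1) = 2.4 * 0.8829 = 2.1191 m
Horizontal distance from joint 1 to link-2 COM:
  x_c2 = L1*cos(t1) + Lc2*cos(t1+t2)
       = 4.8*0.8829 + 1.8*0.788 = 5.6566 m
tau1 = m1*g*x_c1 + m2*g*x_c2
     = 5*9.81*2.1191 + 2*9.81*5.6566
     = 103.9406 + 110.9819
     = 214.9225 Nm


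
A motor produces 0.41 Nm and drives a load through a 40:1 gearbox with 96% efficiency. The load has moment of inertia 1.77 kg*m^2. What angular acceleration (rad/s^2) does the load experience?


tau_out = tau_motor * N * eta
= 0.41 * 40 * 0.96 = 15.744 Nm
alpha = tau_out / I = 15.744 / 1.77
= 8.8949 rad/s^2


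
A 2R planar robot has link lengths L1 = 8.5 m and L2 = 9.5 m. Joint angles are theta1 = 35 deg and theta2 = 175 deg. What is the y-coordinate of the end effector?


Convert angles to radians: theta1 = 0.6109, theta2 = 3.0543
y = L1*sin(theta1) + L2*sin(theta1+theta2)
y = 4.8754 + -4.75
y = 0.1254


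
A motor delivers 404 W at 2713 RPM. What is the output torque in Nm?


omega = 2713 * 2*pi/60 = 284.1047 rad/s
tau = P / omega = 404 / 284.1047
= 1.422 Nm


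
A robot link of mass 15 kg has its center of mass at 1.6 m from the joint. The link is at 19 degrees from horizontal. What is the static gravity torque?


tau = m*g*L*cos(angle)
= 15 * 9.81 * 1.6 * cos(19 deg)
= 15 * 9.81 * 1.6 * 0.9455
= 222.6129 Nm


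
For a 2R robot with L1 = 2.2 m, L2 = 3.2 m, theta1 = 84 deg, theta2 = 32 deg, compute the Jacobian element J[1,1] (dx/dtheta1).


J[1,1] = -L1*sin(t1) - L2*sin(t1+t2)
= -2.2*sin(84) - 3.2*sin(116)
= -5.0641


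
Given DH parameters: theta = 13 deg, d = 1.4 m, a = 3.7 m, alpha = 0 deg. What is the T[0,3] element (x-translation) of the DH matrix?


T[0,3] = a * cos(theta)
= 3.7 * cos(13 deg)
= 3.7 * 0.9744
= 3.6052


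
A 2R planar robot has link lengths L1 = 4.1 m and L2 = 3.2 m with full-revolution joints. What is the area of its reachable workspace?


r_max = L1 + L2 = 7.3 m
r_min = |L1 - L2| = 0.9 m
Area = pi*(r_max^2 - r_min^2)
= pi*(53.29 - 0.81)
= pi * 52.48
= 164.8708 m^2


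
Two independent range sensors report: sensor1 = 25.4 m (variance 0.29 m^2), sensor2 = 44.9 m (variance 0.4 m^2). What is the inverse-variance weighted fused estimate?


w1 = (1/var1) / (1/var1 + 1/var2)
   = 3.4483 / (3.4483 + 2.5) = 0.5797
w2 = 1 - w1 = 0.4203
fused = w1*s1 + w2*s2 = 14.7246 + 18.871
= 33.5957 m


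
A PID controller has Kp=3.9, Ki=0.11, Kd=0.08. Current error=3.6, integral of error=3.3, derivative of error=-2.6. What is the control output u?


u = Kp*e + Ki*int(e) + Kd*de/dt
= 3.9*3.6 + 0.11*3.3 + 0.08*(-2.6)
= 14.04 + 0.363 + -0.208
= 14.195


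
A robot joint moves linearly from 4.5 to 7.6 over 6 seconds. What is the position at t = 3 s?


s = t/T = 3/6 = 0.5
p(t) = p0 + (pf-p0)*s
= 4.5 + (7.6 - 4.5) * 0.5
= 6.05


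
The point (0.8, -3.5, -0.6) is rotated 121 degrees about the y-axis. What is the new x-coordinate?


Rotation about y-axis: x' = x*cos(theta) + z*sin(theta)
= 0.8 * -0.515 + -0.6 * 0.8572
= -0.9263


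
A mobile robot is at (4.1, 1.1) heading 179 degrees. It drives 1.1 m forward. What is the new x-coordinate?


x_new = x0 + d*cos(theta)
= 4.1 + 1.1*cos(179)
= 4.1 + -1.0998
= 3.0002


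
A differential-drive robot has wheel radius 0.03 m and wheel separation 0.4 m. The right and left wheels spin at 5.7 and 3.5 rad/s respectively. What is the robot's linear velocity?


vR = r*wR = 0.03*5.7 = 0.171 m/s
vL = r*wL = 0.03*3.5 = 0.105 m/s
v = (vR+vL)/2 = 0.138 m/s
omega = (vR-vL)/L = 0.165 rad/s
linear velocity = 0.138 m/s


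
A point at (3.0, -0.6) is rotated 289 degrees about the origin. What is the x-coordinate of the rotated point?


x' = x*cos(theta) - y*sin(theta)
cos(289 deg) = 0.3256, sin(289 deg) = -0.9455
x' = 3.0 * 0.3256 - -0.6 * -0.9455
= 0.9767 - 0.5673
= 0.4094


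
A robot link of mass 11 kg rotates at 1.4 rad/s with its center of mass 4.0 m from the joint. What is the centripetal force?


F = m * omega^2 * r
= 11 * 1.4^2 * 4.0
= 11 * 1.96 * 4.0
= 86.24 N


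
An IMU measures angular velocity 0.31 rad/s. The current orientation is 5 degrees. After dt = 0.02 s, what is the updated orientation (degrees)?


delta_theta = w * dt = 0.31 * 0.02 = 0.0062 rad
= 0.3552 deg
theta_new = 5 + 0.3552 = 5.3552 deg


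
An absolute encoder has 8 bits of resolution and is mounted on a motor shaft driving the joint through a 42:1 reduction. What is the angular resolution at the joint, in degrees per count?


counts = 2^8 = 256
effective counts at joint = 256 * 42 = 10752
resolution = 360 / 10752
= 0.0335 deg/count


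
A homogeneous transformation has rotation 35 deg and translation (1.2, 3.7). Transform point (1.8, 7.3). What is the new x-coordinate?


x' = cos(theta)*px - sin(theta)*py + tx
= 0.8192*1.8 - 0.5736*7.3 + 1.2
= -1.5126


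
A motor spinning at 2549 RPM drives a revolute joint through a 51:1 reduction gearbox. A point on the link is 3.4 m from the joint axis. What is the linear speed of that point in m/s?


omega_motor = 2549 * 2*pi/60 = 266.9307 rad/s
omega_joint = omega_motor / 51 = 5.2339 rad/s
v = omega_joint * r = 5.2339 * 3.4
= 17.7954 m/s


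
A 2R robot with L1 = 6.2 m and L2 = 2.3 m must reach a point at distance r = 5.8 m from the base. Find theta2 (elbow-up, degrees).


cos(theta2) = (r^2 - L1^2 - L2^2) / (2*L1*L2)
cos(theta2) = (33.64 - 38.44 - 5.29) / 28.52
cos(theta2) = -0.353787
theta2 = 110.7191 degrees


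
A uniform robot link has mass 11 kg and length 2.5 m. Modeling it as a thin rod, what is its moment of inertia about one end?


I = (1/3) * m * L^2
= (1/3) * 11 * 2.5^2
= 0.333333 * 11 * 6.25
= 22.9167 kg*m^2


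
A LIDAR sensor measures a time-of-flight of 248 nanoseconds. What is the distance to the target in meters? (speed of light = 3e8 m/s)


tof = 248 ns = 2.48e-07 s
dist = c * tof / 2
= 3e8 * 2.48e-07 / 2
= 37.2 m


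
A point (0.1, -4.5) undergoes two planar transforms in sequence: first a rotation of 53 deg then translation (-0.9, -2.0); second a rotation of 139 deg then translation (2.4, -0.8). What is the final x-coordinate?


After transform 1:
x1 = cos(53)*0.1 - sin(53)*-4.5 + -0.9 = 2.754
y1 = sin(53)*0.1 + cos(53)*-4.5 + -2.0 = -4.6283
After transform 2:
x2 = cos(139)*2.754 - sin(139)*-4.6283 + 2.4
= 3.3579


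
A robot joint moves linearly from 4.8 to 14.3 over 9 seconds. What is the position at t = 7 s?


s = t/T = 7/9 = 0.7778
p(t) = p0 + (pf-p0)*s
= 4.8 + (14.3 - 4.8) * 0.7778
= 12.1889


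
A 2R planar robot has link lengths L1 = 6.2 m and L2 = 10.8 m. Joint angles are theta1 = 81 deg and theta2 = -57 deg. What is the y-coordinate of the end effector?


Convert angles to radians: theta1 = 1.4137, theta2 = -0.9948
y = L1*sin(theta1) + L2*sin(theta1+theta2)
y = 6.1237 + 4.3928
y = 10.5164


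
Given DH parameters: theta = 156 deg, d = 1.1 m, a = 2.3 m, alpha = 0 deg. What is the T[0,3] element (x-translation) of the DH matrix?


T[0,3] = a * cos(theta)
= 2.3 * cos(156 deg)
= 2.3 * -0.9135
= -2.1012


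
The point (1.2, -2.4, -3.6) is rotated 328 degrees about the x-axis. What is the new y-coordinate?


Rotation about x-axis: y' = y*cos(theta) - z*sin(theta)
= -2.4 * 0.848 - -3.6 * -0.5299
= -3.943


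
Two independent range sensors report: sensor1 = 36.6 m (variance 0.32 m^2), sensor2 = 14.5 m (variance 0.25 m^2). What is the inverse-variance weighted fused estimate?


w1 = (1/var1) / (1/var1 + 1/var2)
   = 3.125 / (3.125 + 4.0) = 0.4386
w2 = 1 - w1 = 0.5614
fused = w1*s1 + w2*s2 = 16.0526 + 8.1404
= 24.193 m


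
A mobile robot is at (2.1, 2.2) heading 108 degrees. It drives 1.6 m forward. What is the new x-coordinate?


x_new = x0 + d*cos(theta)
= 2.1 + 1.6*cos(108)
= 2.1 + -0.4944
= 1.6056


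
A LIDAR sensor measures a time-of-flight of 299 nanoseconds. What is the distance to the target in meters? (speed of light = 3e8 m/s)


tof = 299 ns = 2.99e-07 s
dist = c * tof / 2
= 3e8 * 2.99e-07 / 2
= 44.85 m


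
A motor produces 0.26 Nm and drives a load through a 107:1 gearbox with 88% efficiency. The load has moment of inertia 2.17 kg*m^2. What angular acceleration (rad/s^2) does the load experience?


tau_out = tau_motor * N * eta
= 0.26 * 107 * 0.88 = 24.4816 Nm
alpha = tau_out / I = 24.4816 / 2.17
= 11.2818 rad/s^2


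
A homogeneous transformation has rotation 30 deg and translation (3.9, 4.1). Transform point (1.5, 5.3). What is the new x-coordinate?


x' = cos(theta)*px - sin(theta)*py + tx
= 0.866*1.5 - 0.5*5.3 + 3.9
= 2.549


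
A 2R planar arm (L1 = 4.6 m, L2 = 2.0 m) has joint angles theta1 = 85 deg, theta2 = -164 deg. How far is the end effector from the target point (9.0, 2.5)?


End effector via forward kinematics:
x = L1*cos(t1) + L2*cos(t1+t2) = 0.7825
y = L1*sin(t1) + L2*sin(t1+t2) = 2.6192
Distance to target:
d = sqrt((9.0 - 0.7825)^2 + (2.5 - 2.6192)^2)
= sqrt(67.5267 + 0.0142)
= 8.2183 m


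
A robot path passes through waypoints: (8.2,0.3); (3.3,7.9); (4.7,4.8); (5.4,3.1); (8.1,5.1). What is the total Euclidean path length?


Segment lengths:
  seg1 = sqrt((-4.9)^2 + (7.6)^2) = 9.0427
  seg2 = sqrt((1.4)^2 + (-3.1)^2) = 3.4015
  seg3 = sqrt((0.7)^2 + (-1.7)^2) = 1.8385
  seg4 = sqrt((2.7)^2 + (2.0)^2) = 3.3601
Total = 17.6427


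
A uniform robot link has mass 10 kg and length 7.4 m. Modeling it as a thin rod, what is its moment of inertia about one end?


I = (1/3) * m * L^2
= (1/3) * 10 * 7.4^2
= 0.333333 * 10 * 54.76
= 182.5333 kg*m^2


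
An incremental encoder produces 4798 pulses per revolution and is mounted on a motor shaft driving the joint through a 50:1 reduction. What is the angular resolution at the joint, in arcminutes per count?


counts per rev = 4798
effective counts at joint = 4798 * 50 = 239900
resolution = 360*60 / 239900
= 0.09 arcmin/count


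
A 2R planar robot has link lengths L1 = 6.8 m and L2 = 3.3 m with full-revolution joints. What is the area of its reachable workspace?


r_max = L1 + L2 = 10.1 m
r_min = |L1 - L2| = 3.5 m
Area = pi*(r_max^2 - r_min^2)
= pi*(102.01 - 12.25)
= pi * 89.76
= 281.9894 m^2


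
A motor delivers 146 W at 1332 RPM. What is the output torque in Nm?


omega = 1332 * 2*pi/60 = 139.4867 rad/s
tau = P / omega = 146 / 139.4867
= 1.0467 Nm


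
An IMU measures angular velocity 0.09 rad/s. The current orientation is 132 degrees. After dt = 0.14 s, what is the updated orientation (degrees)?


delta_theta = w * dt = 0.09 * 0.14 = 0.0126 rad
= 0.7219 deg
theta_new = 132 + 0.7219 = 132.7219 deg


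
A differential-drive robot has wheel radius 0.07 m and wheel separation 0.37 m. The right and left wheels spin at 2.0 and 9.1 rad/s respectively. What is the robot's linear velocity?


vR = r*wR = 0.07*2.0 = 0.14 m/s
vL = r*wL = 0.07*9.1 = 0.637 m/s
v = (vR+vL)/2 = 0.3885 m/s
omega = (vR-vL)/L = -1.3432 rad/s
linear velocity = 0.3885 m/s


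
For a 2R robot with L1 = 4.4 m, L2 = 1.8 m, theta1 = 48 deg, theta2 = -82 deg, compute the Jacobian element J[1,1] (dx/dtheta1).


J[1,1] = -L1*sin(t1) - L2*sin(t1+t2)
= -4.4*sin(48) - 1.8*sin(-34)
= -2.2633


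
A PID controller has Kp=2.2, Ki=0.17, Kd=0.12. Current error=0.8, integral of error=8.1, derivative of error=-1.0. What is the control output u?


u = Kp*e + Ki*int(e) + Kd*de/dt
= 2.2*0.8 + 0.17*8.1 + 0.12*(-1.0)
= 1.76 + 1.377 + -0.12
= 3.017


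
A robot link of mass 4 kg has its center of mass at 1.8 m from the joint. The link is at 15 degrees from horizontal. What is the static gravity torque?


tau = m*g*L*cos(angle)
= 4 * 9.81 * 1.8 * cos(15 deg)
= 4 * 9.81 * 1.8 * 0.9659
= 68.2253 Nm


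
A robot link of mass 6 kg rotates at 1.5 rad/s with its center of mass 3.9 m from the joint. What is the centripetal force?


F = m * omega^2 * r
= 6 * 1.5^2 * 3.9
= 6 * 2.25 * 3.9
= 52.65 N


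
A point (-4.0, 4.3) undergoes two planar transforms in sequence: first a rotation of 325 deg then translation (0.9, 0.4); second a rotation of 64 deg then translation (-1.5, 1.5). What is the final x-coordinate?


After transform 1:
x1 = cos(325)*-4.0 - sin(325)*4.3 + 0.9 = 0.0898
y1 = sin(325)*-4.0 + cos(325)*4.3 + 0.4 = 6.2167
After transform 2:
x2 = cos(64)*0.0898 - sin(64)*6.2167 + -1.5
= -7.0481


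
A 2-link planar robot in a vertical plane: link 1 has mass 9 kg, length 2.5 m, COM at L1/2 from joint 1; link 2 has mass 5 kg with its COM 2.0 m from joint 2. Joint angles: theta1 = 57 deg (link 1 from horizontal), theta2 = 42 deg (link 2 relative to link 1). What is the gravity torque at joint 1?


Horizontal distance from joint 1 to link-1 COM:
  x_c1 = (L1/2)*cos(t1) = 1.25 * 0.5446 = 0.6808 m
Horizontal distance from joint 1 to link-2 COM:
  x_c2 = L1*cos(t1) + Lc2*cos(t1+t2)
       = 2.5*0.5446 + 2.0*-0.1564 = 1.0487 m
tau1 = m1*g*x_c1 + m2*g*x_c2
     = 9*9.81*0.6808 + 5*9.81*1.0487
     = 60.1077 + 51.4401
     = 111.5479 Nm


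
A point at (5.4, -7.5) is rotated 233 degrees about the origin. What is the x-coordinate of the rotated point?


x' = x*cos(theta) - y*sin(theta)
cos(233 deg) = -0.6018, sin(233 deg) = -0.7986
x' = 5.4 * -0.6018 - -7.5 * -0.7986
= -3.2498 - 5.9898
= -9.2396


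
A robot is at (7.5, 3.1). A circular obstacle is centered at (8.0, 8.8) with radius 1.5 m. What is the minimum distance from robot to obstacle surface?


center_dist = sqrt((7.5-8.0)^2 + (3.1-8.8)^2)
= sqrt(0.25 + 32.49)
= 5.7219
min_dist = center_dist - radius = 5.7219 - 1.5 = 4.2219 m


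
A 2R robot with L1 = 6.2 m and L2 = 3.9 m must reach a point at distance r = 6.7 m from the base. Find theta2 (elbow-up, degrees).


cos(theta2) = (r^2 - L1^2 - L2^2) / (2*L1*L2)
cos(theta2) = (44.89 - 38.44 - 15.21) / 48.36
cos(theta2) = -0.181141
theta2 = 100.4363 degrees


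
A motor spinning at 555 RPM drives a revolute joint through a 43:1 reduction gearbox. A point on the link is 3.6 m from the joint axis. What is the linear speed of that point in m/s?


omega_motor = 555 * 2*pi/60 = 58.1195 rad/s
omega_joint = omega_motor / 43 = 1.3516 rad/s
v = omega_joint * r = 1.3516 * 3.6
= 4.8658 m/s


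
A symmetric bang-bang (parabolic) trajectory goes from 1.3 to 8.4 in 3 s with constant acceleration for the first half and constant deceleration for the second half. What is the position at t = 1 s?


Symmetric rest-to-rest: each phase covers (pf-p0)/2 in time T/2. 0.5*a*(T/2)^2 = (pf-p0)/2 => a = 4*(pf-p0)/T^2
a = 4*(8.4-1.3)/3^2 = 3.1556
t = 1 is in the acceleration phase (t <= T/2).
p = p0 + 0.5*a*t^2 = 1.3 + 0.5*3.1556*1^2
= 2.8778


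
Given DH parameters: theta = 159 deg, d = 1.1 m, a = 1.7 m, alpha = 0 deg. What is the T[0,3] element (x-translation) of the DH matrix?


T[0,3] = a * cos(theta)
= 1.7 * cos(159 deg)
= 1.7 * -0.9336
= -1.5871


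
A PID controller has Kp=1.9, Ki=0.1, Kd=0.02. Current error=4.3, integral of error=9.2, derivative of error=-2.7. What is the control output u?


u = Kp*e + Ki*int(e) + Kd*de/dt
= 1.9*4.3 + 0.1*9.2 + 0.02*(-2.7)
= 8.17 + 0.92 + -0.054
= 9.036


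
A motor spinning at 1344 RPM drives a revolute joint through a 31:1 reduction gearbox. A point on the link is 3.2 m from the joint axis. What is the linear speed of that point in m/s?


omega_motor = 1344 * 2*pi/60 = 140.7434 rad/s
omega_joint = omega_motor / 31 = 4.5401 rad/s
v = omega_joint * r = 4.5401 * 3.2
= 14.5283 m/s


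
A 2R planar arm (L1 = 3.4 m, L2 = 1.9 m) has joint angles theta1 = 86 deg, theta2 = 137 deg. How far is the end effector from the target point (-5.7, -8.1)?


End effector via forward kinematics:
x = L1*cos(t1) + L2*cos(t1+t2) = -1.1524
y = L1*sin(t1) + L2*sin(t1+t2) = 2.0959
Distance to target:
d = sqrt((-5.7 - -1.1524)^2 + (-8.1 - 2.0959)^2)
= sqrt(20.6807 + 103.9568)
= 11.1641 m


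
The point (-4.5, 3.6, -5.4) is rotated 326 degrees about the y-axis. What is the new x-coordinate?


Rotation about y-axis: x' = x*cos(theta) + z*sin(theta)
= -4.5 * 0.829 + -5.4 * -0.5592
= -0.711


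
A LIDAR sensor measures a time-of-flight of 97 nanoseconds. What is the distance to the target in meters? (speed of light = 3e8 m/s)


tof = 97 ns = 9.7e-08 s
dist = c * tof / 2
= 3e8 * 9.7e-08 / 2
= 14.55 m


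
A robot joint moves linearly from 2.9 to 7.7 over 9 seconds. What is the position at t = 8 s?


s = t/T = 8/9 = 0.8889
p(t) = p0 + (pf-p0)*s
= 2.9 + (7.7 - 2.9) * 0.8889
= 7.1667


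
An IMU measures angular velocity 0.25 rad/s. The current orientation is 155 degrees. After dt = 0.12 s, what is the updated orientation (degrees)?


delta_theta = w * dt = 0.25 * 0.12 = 0.03 rad
= 1.7189 deg
theta_new = 155 + 1.7189 = 156.7189 deg


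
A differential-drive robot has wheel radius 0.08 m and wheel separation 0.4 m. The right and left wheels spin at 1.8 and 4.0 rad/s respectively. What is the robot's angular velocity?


vR = r*wR = 0.08*1.8 = 0.144 m/s
vL = r*wL = 0.08*4.0 = 0.32 m/s
v = (vR+vL)/2 = 0.232 m/s
omega = (vR-vL)/L = -0.44 rad/s
angular velocity = -0.44 rad/s


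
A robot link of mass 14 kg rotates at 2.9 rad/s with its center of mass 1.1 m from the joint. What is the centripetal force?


F = m * omega^2 * r
= 14 * 2.9^2 * 1.1
= 14 * 8.41 * 1.1
= 129.514 N


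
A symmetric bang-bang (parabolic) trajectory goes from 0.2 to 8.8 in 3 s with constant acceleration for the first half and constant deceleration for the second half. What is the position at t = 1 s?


Symmetric rest-to-rest: each phase covers (pf-p0)/2 in time T/2. 0.5*a*(T/2)^2 = (pf-p0)/2 => a = 4*(pf-p0)/T^2
a = 4*(8.8-0.2)/3^2 = 3.8222
t = 1 is in the acceleration phase (t <= T/2).
p = p0 + 0.5*a*t^2 = 0.2 + 0.5*3.8222*1^2
= 2.1111


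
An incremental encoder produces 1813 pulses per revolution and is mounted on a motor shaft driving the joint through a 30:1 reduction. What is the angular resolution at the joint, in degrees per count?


counts per rev = 1813
effective counts at joint = 1813 * 30 = 54390
resolution = 360 / 54390
= 0.0066 deg/count


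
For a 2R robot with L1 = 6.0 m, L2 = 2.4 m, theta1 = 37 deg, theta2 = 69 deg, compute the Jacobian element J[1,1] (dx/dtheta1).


J[1,1] = -L1*sin(t1) - L2*sin(t1+t2)
= -6.0*sin(37) - 2.4*sin(106)
= -5.9179


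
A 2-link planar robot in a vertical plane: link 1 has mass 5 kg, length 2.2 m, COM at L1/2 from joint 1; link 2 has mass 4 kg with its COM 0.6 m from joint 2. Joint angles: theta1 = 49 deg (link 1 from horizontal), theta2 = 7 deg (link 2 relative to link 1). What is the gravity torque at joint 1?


Horizontal distance from joint 1 to link-1 COM:
  x_c1 = (L1/2)*cos(t1) = 1.1 * 0.6561 = 0.7217 m
Horizontal distance from joint 1 to link-2 COM:
  x_c2 = L1*cos(t1) + Lc2*cos(t1+t2)
       = 2.2*0.6561 + 0.6*0.5592 = 1.7788 m
tau1 = m1*g*x_c1 + m2*g*x_c2
     = 5*9.81*0.7217 + 4*9.81*1.7788
     = 35.3977 + 69.8019
     = 105.1996 Nm


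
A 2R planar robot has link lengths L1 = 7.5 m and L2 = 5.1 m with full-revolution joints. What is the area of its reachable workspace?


r_max = L1 + L2 = 12.6 m
r_min = |L1 - L2| = 2.4 m
Area = pi*(r_max^2 - r_min^2)
= pi*(158.76 - 5.76)
= pi * 153.0
= 480.6637 m^2


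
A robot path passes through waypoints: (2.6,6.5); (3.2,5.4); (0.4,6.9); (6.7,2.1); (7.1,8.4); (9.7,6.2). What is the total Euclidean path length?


Segment lengths:
  seg1 = sqrt((0.6)^2 + (-1.1)^2) = 1.253
  seg2 = sqrt((-2.8)^2 + (1.5)^2) = 3.1765
  seg3 = sqrt((6.3)^2 + (-4.8)^2) = 7.9202
  seg4 = sqrt((0.4)^2 + (6.3)^2) = 6.3127
  seg5 = sqrt((2.6)^2 + (-2.2)^2) = 3.4059
Total = 22.0683


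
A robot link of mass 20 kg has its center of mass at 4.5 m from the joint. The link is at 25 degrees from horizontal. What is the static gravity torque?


tau = m*g*L*cos(angle)
= 20 * 9.81 * 4.5 * cos(25 deg)
= 20 * 9.81 * 4.5 * 0.9063
= 800.1791 Nm


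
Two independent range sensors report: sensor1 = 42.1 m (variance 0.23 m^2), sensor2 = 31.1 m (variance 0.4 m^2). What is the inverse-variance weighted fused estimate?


w1 = (1/var1) / (1/var1 + 1/var2)
   = 4.3478 / (4.3478 + 2.5) = 0.6349
w2 = 1 - w1 = 0.3651
fused = w1*s1 + w2*s2 = 26.7302 + 11.354
= 38.0841 m


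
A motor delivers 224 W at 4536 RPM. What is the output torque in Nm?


omega = 4536 * 2*pi/60 = 475.0088 rad/s
tau = P / omega = 224 / 475.0088
= 0.4716 Nm


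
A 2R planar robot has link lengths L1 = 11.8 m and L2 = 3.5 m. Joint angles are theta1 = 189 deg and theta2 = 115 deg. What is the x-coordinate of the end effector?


Convert angles to radians: theta1 = 3.2987, theta2 = 2.0071
x = L1*cos(theta1) + L2*cos(theta1+theta2)
x = -11.6547 + 1.9572
x = -9.6975


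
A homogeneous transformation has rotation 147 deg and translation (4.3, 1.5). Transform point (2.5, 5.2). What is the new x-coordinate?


x' = cos(theta)*px - sin(theta)*py + tx
= -0.8387*2.5 - 0.5446*5.2 + 4.3
= -0.6288


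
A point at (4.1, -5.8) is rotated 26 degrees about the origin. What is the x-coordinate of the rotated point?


x' = x*cos(theta) - y*sin(theta)
cos(26 deg) = 0.8988, sin(26 deg) = 0.4384
x' = 4.1 * 0.8988 - -5.8 * 0.4384
= 3.6851 - -2.5426
= 6.2276


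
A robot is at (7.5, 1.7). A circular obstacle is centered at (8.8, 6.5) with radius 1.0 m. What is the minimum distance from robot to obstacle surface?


center_dist = sqrt((7.5-8.8)^2 + (1.7-6.5)^2)
= sqrt(1.69 + 23.04)
= 4.9729
min_dist = center_dist - radius = 4.9729 - 1.0 = 3.9729 m


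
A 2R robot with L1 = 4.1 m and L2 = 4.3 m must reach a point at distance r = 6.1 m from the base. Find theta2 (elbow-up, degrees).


cos(theta2) = (r^2 - L1^2 - L2^2) / (2*L1*L2)
cos(theta2) = (37.21 - 16.81 - 18.49) / 35.26
cos(theta2) = 0.054169
theta2 = 86.8948 degrees


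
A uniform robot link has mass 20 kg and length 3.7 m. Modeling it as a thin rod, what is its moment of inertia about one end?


I = (1/3) * m * L^2
= (1/3) * 20 * 3.7^2
= 0.333333 * 20 * 13.69
= 91.2667 kg*m^2


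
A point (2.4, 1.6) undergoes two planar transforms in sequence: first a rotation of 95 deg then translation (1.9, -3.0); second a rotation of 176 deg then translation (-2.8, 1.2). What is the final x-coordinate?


After transform 1:
x1 = cos(95)*2.4 - sin(95)*1.6 + 1.9 = 0.0969
y1 = sin(95)*2.4 + cos(95)*1.6 + -3.0 = -0.7486
After transform 2:
x2 = cos(176)*0.0969 - sin(176)*-0.7486 + -2.8
= -2.8445


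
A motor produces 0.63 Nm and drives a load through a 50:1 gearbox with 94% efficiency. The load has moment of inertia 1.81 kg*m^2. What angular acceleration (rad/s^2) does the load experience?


tau_out = tau_motor * N * eta
= 0.63 * 50 * 0.94 = 29.61 Nm
alpha = tau_out / I = 29.61 / 1.81
= 16.3591 rad/s^2


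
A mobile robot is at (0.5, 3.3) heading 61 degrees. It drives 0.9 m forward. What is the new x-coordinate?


x_new = x0 + d*cos(theta)
= 0.5 + 0.9*cos(61)
= 0.5 + 0.4363
= 0.9363


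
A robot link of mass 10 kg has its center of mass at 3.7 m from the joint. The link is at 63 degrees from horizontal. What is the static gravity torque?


tau = m*g*L*cos(angle)
= 10 * 9.81 * 3.7 * cos(63 deg)
= 10 * 9.81 * 3.7 * 0.454
= 164.7849 Nm


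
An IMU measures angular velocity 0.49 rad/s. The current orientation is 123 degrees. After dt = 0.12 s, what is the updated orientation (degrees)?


delta_theta = w * dt = 0.49 * 0.12 = 0.0588 rad
= 3.369 deg
theta_new = 123 + 3.369 = 126.369 deg


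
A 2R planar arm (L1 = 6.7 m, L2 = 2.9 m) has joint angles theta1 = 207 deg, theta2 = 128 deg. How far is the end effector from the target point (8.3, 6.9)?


End effector via forward kinematics:
x = L1*cos(t1) + L2*cos(t1+t2) = -3.3415
y = L1*sin(t1) + L2*sin(t1+t2) = -4.2673
Distance to target:
d = sqrt((8.3 - -3.3415)^2 + (6.9 - -4.2673)^2)
= sqrt(135.5234 + 124.7092)
= 16.1317 m


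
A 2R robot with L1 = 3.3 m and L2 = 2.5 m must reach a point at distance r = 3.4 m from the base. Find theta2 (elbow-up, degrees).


cos(theta2) = (r^2 - L1^2 - L2^2) / (2*L1*L2)
cos(theta2) = (11.56 - 10.89 - 6.25) / 16.5
cos(theta2) = -0.338182
theta2 = 109.7661 degrees


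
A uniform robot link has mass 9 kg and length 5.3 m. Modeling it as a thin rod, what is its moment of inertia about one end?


I = (1/3) * m * L^2
= (1/3) * 9 * 5.3^2
= 0.333333 * 9 * 28.09
= 84.27 kg*m^2


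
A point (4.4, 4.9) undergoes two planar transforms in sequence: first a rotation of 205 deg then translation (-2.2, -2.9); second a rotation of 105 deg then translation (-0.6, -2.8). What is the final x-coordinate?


After transform 1:
x1 = cos(205)*4.4 - sin(205)*4.9 + -2.2 = -4.1169
y1 = sin(205)*4.4 + cos(205)*4.9 + -2.9 = -9.2004
After transform 2:
x2 = cos(105)*-4.1169 - sin(105)*-9.2004 + -0.6
= 9.3525
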